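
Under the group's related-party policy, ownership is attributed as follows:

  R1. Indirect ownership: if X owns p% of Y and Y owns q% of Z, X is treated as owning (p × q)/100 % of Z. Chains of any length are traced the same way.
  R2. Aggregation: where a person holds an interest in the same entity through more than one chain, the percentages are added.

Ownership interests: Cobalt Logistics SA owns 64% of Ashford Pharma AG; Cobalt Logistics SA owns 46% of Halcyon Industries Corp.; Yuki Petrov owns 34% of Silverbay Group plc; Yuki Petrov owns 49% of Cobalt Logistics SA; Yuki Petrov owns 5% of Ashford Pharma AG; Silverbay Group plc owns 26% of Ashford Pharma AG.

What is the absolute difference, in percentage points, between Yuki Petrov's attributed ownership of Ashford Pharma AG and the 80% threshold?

34.8

Chain via Silverbay Group plc (R1): 34% × 26% = 8.84% of Ashford Pharma AG.
Chain via Cobalt Logistics SA (R1): 49% × 64% = 31.36% of Ashford Pharma AG.
Direct interest in Ashford Pharma AG: 5%.
Aggregating (R2): 8.84% + 31.36% + 5% = 45.2%.
45.2% falls short of the 80% threshold by 34.8 percentage points.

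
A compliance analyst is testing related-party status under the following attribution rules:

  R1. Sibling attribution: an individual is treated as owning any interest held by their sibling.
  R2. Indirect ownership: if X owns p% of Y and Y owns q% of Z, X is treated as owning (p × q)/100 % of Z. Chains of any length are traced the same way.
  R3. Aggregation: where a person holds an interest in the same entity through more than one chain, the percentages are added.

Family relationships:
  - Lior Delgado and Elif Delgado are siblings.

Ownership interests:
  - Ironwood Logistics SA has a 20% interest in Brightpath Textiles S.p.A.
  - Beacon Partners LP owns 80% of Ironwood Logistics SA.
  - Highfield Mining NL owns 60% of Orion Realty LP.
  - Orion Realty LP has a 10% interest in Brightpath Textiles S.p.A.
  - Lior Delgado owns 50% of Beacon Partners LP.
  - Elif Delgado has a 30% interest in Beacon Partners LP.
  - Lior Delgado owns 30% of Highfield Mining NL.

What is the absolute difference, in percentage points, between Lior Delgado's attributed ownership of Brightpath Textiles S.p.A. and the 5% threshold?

9.6

By sibling attribution (R1), Lior Delgado is treated as also owning Elif Delgado's interest in Beacon Partners LP, giving 50% + 30% = 80%.
Chain via Beacon Partners LP → Ironwood Logistics SA (R2): 80% × 80% × 20% = 12.8% of Brightpath Textiles S.p.A.
Chain via Highfield Mining NL → Orion Realty LP (R2): 30% × 60% × 10% = 1.8% of Brightpath Textiles S.p.A.
Aggregating (R3): 12.8% + 1.8% = 14.6%.
14.6% exceeds the 5% threshold by 9.6 percentage points.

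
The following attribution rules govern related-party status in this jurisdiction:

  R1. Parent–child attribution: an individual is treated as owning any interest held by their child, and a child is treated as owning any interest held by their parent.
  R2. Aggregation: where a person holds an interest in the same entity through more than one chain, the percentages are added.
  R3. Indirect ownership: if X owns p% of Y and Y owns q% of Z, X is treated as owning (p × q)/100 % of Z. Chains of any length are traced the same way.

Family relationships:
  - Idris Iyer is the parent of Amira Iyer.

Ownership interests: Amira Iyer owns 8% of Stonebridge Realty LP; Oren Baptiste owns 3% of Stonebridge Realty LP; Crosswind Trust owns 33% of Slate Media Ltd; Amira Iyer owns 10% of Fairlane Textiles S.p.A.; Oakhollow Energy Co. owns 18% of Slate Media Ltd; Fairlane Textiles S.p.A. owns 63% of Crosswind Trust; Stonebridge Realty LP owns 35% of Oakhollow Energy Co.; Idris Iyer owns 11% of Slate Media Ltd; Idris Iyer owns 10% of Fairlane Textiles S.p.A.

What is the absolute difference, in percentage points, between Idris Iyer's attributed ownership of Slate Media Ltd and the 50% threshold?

By parent–child attribution (R1), Idris Iyer is treated as also owning Amira Iyer's interest in Fairlane Textiles S.p.A, giving 10% + 10% = 20%.
By parent–child attribution (R1), Idris Iyer is treated as owning Amira Iyer's 8% interest in Stonebridge Realty LP.
Chain via Fairlane Textiles S.p.A. → Crosswind Trust (R3): 20% × 63% × 33% = 4.158% of Slate Media Ltd.
Direct interest in Slate Media Ltd: 11%.
Chain via Stonebridge Realty LP → Oakhollow Energy Co. (R3): 8% × 35% × 18% = 0.504% of Slate Media Ltd.
Aggregating (R2): 4.158% + 11% + 0.504% = 15.662%.
15.662% falls short of the 50% threshold by 34.338 percentage points.

34.338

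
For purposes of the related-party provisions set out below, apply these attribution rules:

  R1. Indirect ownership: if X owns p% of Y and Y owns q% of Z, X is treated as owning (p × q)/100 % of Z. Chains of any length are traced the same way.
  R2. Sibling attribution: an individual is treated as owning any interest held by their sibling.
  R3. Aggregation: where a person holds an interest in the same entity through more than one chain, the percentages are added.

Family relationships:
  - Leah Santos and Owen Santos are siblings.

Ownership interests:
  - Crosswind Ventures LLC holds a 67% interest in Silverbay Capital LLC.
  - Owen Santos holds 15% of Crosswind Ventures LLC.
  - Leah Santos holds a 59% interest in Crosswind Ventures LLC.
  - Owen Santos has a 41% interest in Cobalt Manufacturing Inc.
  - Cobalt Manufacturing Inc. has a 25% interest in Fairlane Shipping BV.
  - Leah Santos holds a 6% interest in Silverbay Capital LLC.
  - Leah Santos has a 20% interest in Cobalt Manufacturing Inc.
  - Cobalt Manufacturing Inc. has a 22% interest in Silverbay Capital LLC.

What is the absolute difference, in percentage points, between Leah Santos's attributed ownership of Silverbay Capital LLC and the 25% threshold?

By sibling attribution (R2), Leah Santos is treated as also owning Owen Santos's interest in Cobalt Manufacturing Inc, giving 20% + 41% = 61%.
By sibling attribution (R2), Leah Santos is treated as also owning Owen Santos's interest in Crosswind Ventures LLC, giving 59% + 15% = 74%.
Chain via Cobalt Manufacturing Inc. (R1): 61% × 22% = 13.42% of Silverbay Capital LLC.
Chain via Crosswind Ventures LLC (R1): 74% × 67% = 49.58% of Silverbay Capital LLC.
Direct interest in Silverbay Capital LLC: 6%.
Aggregating (R3): 13.42% + 49.58% + 6% = 69%.
69% exceeds the 25% threshold by 44 percentage points.

44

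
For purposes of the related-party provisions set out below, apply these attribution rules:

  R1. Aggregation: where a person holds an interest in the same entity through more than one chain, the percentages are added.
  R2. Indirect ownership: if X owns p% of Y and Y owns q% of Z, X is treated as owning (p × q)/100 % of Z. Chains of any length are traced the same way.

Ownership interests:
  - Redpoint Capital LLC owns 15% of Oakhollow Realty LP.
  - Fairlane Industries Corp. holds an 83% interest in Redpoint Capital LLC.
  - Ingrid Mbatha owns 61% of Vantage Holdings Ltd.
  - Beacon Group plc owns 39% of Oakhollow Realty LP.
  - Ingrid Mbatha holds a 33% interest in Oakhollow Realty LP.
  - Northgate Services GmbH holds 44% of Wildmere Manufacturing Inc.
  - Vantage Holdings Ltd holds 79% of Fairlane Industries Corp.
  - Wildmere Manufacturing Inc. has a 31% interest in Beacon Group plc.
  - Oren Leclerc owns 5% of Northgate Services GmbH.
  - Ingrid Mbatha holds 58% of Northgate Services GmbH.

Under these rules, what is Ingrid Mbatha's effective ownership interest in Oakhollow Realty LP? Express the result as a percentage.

Chain via Vantage Holdings Ltd → Fairlane Industries Corp. → Redpoint Capital LLC (R2): 61% × 79% × 83% × 15% = 5.999655% of Oakhollow Realty LP.
Chain via Northgate Services GmbH → Wildmere Manufacturing Inc. → Beacon Group plc (R2): 58% × 44% × 31% × 39% = 3.085368% of Oakhollow Realty LP.
Direct interest in Oakhollow Realty LP: 33%.
Aggregating (R1): 5.999655% + 3.085368% + 33% = 42.085023%.

42.085023%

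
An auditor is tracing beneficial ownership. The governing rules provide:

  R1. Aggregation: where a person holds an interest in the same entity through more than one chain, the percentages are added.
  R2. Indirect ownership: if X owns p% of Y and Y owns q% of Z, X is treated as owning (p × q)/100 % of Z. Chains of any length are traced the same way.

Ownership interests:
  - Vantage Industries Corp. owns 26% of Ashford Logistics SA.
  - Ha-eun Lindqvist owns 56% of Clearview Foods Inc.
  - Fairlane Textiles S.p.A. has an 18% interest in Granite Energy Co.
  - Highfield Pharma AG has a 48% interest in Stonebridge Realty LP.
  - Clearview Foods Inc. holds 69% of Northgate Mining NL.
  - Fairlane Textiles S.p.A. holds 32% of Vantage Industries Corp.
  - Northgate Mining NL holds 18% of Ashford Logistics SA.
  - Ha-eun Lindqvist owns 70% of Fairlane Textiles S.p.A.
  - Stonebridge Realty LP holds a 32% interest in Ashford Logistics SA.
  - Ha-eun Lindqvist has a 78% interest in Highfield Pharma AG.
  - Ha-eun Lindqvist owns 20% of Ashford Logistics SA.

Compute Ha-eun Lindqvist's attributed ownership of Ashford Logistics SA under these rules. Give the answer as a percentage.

44.76%

Chain via Highfield Pharma AG → Stonebridge Realty LP (R2): 78% × 48% × 32% = 11.9808% of Ashford Logistics SA.
Chain via Clearview Foods Inc. → Northgate Mining NL (R2): 56% × 69% × 18% = 6.9552% of Ashford Logistics SA.
Chain via Fairlane Textiles S.p.A. → Vantage Industries Corp. (R2): 70% × 32% × 26% = 5.824% of Ashford Logistics SA.
Direct interest in Ashford Logistics SA: 20%.
Aggregating (R1): 11.9808% + 6.9552% + 5.824% + 20% = 44.76%.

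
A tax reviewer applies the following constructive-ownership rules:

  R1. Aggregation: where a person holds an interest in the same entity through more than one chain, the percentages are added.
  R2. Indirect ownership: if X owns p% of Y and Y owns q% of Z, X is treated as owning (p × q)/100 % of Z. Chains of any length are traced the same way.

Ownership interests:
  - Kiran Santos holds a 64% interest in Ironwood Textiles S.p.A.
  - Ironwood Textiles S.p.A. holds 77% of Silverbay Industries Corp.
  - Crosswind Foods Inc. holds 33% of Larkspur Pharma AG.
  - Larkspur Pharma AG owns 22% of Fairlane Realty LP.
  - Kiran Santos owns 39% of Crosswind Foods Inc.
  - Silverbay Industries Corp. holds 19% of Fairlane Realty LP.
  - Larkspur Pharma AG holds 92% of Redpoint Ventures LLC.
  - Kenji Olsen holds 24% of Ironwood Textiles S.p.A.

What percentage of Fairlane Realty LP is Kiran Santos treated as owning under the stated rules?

12.1946%

Chain via Ironwood Textiles S.p.A. → Silverbay Industries Corp. (R2): 64% × 77% × 19% = 9.3632% of Fairlane Realty LP.
Chain via Crosswind Foods Inc. → Larkspur Pharma AG (R2): 39% × 33% × 22% = 2.8314% of Fairlane Realty LP.
Aggregating (R1): 9.3632% + 2.8314% = 12.1946%.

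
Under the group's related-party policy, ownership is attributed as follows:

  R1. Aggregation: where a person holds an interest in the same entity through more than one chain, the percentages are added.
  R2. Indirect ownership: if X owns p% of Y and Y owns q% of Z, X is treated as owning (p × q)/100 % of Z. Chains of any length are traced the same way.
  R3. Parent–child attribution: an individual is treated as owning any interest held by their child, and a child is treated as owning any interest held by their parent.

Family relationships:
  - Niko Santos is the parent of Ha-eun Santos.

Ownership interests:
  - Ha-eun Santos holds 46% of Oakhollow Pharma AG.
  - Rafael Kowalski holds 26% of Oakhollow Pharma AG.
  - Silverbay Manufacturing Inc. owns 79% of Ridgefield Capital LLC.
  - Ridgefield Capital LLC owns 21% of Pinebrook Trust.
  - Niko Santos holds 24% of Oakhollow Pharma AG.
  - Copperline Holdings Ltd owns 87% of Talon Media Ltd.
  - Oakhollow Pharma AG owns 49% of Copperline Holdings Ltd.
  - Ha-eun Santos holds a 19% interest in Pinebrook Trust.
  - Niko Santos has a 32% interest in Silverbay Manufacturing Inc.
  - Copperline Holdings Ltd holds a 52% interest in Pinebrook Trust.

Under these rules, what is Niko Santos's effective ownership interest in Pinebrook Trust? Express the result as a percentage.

42.1448%

By parent–child attribution (R3), Niko Santos is treated as also owning Ha-eun Santos's interest in Oakhollow Pharma AG, giving 24% + 46% = 70%.
By parent–child attribution (R3), Niko Santos is treated as owning Ha-eun Santos's 19% interest in Pinebrook Trust.
Chain via Oakhollow Pharma AG → Copperline Holdings Ltd (R2): 70% × 49% × 52% = 17.836% of Pinebrook Trust.
Chain via Silverbay Manufacturing Inc. → Ridgefield Capital LLC (R2): 32% × 79% × 21% = 5.3088% of Pinebrook Trust.
Direct interest in Pinebrook Trust: 19%.
Aggregating (R1): 17.836% + 5.3088% + 19% = 42.1448%.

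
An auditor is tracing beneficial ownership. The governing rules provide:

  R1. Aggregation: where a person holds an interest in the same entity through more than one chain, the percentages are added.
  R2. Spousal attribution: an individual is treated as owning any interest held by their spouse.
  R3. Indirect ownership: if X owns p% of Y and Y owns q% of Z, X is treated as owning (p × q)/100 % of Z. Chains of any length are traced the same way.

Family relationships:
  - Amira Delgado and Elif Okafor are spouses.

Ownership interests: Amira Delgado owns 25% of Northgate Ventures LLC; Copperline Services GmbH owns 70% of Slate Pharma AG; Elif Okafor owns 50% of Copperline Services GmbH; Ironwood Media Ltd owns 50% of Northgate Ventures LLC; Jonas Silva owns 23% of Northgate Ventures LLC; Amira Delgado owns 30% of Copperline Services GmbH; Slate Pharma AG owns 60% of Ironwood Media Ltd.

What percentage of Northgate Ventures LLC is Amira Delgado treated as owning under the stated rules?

By spousal attribution (R2), Amira Delgado is treated as also owning Elif Okafor's interest in Copperline Services GmbH, giving 30% + 50% = 80%.
Chain via Copperline Services GmbH → Slate Pharma AG → Ironwood Media Ltd (R3): 80% × 70% × 60% × 50% = 16.8% of Northgate Ventures LLC.
Direct interest in Northgate Ventures LLC: 25%.
Aggregating (R1): 16.8% + 25% = 41.8%.

41.8%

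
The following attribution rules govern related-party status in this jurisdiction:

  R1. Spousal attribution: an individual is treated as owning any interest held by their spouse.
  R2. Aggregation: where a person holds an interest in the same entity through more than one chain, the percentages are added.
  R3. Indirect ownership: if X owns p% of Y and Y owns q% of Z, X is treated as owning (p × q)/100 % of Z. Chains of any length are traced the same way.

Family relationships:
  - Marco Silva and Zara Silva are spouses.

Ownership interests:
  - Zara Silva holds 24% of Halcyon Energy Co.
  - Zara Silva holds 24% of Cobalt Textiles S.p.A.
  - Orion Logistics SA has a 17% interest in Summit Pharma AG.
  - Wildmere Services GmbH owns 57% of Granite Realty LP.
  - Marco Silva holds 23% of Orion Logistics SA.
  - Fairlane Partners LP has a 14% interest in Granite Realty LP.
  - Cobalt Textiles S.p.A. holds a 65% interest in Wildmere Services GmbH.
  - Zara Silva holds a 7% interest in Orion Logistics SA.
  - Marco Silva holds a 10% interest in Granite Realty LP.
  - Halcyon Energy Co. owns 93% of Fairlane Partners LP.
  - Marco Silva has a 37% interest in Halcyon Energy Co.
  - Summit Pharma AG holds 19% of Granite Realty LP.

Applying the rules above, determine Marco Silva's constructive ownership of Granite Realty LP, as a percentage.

By spousal attribution (R1), Marco Silva is treated as also owning Zara Silva's interest in Halcyon Energy Co, giving 37% + 24% = 61%.
By spousal attribution (R1), Marco Silva is treated as also owning Zara Silva's interest in Orion Logistics SA, giving 23% + 7% = 30%.
By spousal attribution (R1), Marco Silva is treated as owning Zara Silva's 24% interest in Cobalt Textiles S.p.A.
Chain via Halcyon Energy Co. → Fairlane Partners LP (R3): 61% × 93% × 14% = 7.9422% of Granite Realty LP.
Chain via Orion Logistics SA → Summit Pharma AG (R3): 30% × 17% × 19% = 0.969% of Granite Realty LP.
Direct interest in Granite Realty LP: 10%.
Chain via Cobalt Textiles S.p.A. → Wildmere Services GmbH (R3): 24% × 65% × 57% = 8.892% of Granite Realty LP.
Aggregating (R2): 7.9422% + 0.969% + 10% + 8.892% = 27.8032%.

27.8032%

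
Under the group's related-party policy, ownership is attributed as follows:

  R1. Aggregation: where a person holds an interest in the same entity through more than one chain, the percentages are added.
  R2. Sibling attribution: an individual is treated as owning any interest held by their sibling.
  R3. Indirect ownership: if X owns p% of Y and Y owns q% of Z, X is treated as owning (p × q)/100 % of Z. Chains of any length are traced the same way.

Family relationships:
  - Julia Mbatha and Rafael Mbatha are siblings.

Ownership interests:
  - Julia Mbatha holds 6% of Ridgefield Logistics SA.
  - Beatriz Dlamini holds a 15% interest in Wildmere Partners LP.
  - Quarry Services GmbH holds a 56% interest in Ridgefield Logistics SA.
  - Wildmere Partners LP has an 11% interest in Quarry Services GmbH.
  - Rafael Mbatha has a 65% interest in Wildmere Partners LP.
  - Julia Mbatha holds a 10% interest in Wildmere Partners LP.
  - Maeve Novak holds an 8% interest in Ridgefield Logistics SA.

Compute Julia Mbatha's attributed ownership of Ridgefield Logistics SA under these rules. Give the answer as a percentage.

10.62%

By sibling attribution (R2), Julia Mbatha is treated as also owning Rafael Mbatha's interest in Wildmere Partners LP, giving 10% + 65% = 75%.
Chain via Wildmere Partners LP → Quarry Services GmbH (R3): 75% × 11% × 56% = 4.62% of Ridgefield Logistics SA.
Direct interest in Ridgefield Logistics SA: 6%.
Aggregating (R1): 4.62% + 6% = 10.62%.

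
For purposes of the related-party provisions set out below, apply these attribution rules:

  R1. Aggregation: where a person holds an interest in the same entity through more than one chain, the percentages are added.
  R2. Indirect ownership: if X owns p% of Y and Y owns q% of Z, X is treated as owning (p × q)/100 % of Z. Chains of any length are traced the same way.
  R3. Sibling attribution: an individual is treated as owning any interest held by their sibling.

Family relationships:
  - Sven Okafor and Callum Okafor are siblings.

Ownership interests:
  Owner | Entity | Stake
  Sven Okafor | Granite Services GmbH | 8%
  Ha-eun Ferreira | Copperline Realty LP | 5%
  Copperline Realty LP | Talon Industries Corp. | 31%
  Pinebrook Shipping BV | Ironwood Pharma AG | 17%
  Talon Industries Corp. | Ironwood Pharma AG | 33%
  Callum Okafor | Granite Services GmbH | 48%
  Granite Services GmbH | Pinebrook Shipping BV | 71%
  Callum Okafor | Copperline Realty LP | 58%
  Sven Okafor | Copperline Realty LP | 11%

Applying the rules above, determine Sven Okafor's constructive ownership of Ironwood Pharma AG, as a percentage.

By sibling attribution (R3), Sven Okafor is treated as also owning Callum Okafor's interest in Granite Services GmbH, giving 8% + 48% = 56%.
By sibling attribution (R3), Sven Okafor is treated as also owning Callum Okafor's interest in Copperline Realty LP, giving 11% + 58% = 69%.
Chain via Granite Services GmbH → Pinebrook Shipping BV (R2): 56% × 71% × 17% = 6.7592% of Ironwood Pharma AG.
Chain via Copperline Realty LP → Talon Industries Corp. (R2): 69% × 31% × 33% = 7.0587% of Ironwood Pharma AG.
Aggregating (R1): 6.7592% + 7.0587% = 13.8179%.

13.8179%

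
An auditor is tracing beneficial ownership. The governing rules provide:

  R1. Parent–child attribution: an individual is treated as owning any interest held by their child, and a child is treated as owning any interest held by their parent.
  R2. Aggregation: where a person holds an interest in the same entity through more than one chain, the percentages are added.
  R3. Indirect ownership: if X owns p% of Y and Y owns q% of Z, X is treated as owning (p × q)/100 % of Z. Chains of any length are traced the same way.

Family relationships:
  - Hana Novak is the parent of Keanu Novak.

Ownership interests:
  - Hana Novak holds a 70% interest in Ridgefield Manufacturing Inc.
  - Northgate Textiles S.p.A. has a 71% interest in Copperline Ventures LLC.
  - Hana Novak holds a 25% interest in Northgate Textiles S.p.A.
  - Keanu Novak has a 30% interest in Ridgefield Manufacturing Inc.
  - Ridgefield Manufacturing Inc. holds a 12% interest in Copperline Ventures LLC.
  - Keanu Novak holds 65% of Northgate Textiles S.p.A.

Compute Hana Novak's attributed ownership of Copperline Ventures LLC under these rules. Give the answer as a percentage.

75.9%

By parent–child attribution (R1), Hana Novak is treated as also owning Keanu Novak's interest in Ridgefield Manufacturing Inc, giving 70% + 30% = 100%.
By parent–child attribution (R1), Hana Novak is treated as also owning Keanu Novak's interest in Northgate Textiles S.p.A, giving 25% + 65% = 90%.
Chain via Ridgefield Manufacturing Inc. (R3): 100% × 12% = 12% of Copperline Ventures LLC.
Chain via Northgate Textiles S.p.A. (R3): 90% × 71% = 63.9% of Copperline Ventures LLC.
Aggregating (R2): 12% + 63.9% = 75.9%.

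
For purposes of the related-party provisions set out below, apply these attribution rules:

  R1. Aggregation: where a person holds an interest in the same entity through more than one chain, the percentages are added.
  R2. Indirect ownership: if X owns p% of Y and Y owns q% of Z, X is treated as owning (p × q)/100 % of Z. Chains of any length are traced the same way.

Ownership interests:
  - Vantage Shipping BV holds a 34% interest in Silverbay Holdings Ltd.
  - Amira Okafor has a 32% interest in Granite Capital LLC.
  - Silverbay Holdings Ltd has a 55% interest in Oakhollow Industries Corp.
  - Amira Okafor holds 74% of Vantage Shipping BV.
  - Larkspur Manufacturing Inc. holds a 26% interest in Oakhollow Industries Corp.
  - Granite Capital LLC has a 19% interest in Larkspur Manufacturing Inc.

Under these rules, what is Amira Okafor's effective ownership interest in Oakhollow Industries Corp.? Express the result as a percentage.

15.4188%

Chain via Granite Capital LLC → Larkspur Manufacturing Inc. (R2): 32% × 19% × 26% = 1.5808% of Oakhollow Industries Corp.
Chain via Vantage Shipping BV → Silverbay Holdings Ltd (R2): 74% × 34% × 55% = 13.838% of Oakhollow Industries Corp.
Aggregating (R1): 1.5808% + 13.838% = 15.4188%.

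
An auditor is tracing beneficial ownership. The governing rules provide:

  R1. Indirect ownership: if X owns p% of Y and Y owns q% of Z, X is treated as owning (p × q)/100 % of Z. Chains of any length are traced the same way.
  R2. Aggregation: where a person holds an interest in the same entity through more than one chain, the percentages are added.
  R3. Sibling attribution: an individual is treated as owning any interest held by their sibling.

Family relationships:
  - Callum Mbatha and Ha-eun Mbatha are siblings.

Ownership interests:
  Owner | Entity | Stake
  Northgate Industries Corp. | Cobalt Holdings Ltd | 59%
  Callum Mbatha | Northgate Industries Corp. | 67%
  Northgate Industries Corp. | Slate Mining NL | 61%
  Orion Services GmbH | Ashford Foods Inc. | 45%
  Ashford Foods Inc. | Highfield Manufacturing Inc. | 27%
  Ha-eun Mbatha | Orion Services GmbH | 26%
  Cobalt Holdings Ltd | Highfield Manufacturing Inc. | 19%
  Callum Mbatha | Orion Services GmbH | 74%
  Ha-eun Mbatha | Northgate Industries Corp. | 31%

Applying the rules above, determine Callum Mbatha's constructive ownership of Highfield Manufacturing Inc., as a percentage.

23.1358%

By sibling attribution (R3), Callum Mbatha is treated as also owning Ha-eun Mbatha's interest in Orion Services GmbH, giving 74% + 26% = 100%.
By sibling attribution (R3), Callum Mbatha is treated as also owning Ha-eun Mbatha's interest in Northgate Industries Corp, giving 67% + 31% = 98%.
Chain via Orion Services GmbH → Ashford Foods Inc. (R1): 100% × 45% × 27% = 12.15% of Highfield Manufacturing Inc.
Chain via Northgate Industries Corp. → Cobalt Holdings Ltd (R1): 98% × 59% × 19% = 10.9858% of Highfield Manufacturing Inc.
Aggregating (R2): 12.15% + 10.9858% = 23.1358%.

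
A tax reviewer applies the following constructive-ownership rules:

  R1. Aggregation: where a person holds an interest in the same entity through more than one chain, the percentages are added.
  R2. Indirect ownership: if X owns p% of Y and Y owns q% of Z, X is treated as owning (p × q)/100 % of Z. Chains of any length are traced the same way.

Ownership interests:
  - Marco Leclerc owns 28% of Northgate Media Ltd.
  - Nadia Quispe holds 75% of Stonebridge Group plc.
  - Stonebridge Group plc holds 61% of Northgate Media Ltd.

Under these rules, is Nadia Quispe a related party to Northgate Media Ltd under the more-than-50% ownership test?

No

Chain via Stonebridge Group plc (R2): 75% × 61% = 45.75% of Northgate Media Ltd.
45.75% does not exceed the 50% threshold, so Nadia is not a related party to Northgate Media Ltd.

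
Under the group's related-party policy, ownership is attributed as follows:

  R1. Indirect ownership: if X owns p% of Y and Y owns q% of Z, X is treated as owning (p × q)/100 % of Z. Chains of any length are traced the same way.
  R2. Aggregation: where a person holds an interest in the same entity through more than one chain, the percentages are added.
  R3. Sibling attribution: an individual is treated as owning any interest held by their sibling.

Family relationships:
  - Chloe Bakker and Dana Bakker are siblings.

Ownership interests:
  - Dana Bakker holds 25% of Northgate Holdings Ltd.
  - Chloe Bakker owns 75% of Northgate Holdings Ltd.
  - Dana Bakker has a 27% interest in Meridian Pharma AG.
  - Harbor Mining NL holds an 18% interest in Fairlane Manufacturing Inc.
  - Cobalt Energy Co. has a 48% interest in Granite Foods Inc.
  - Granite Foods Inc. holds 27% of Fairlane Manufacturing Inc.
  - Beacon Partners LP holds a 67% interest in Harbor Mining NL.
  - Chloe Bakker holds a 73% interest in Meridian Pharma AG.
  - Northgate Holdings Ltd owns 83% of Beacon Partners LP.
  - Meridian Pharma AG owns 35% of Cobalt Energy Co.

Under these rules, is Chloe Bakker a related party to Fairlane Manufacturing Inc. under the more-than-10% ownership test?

Yes

By sibling attribution (R3), Chloe Bakker is treated as also owning Dana Bakker's interest in Meridian Pharma AG, giving 73% + 27% = 100%.
By sibling attribution (R3), Chloe Bakker is treated as also owning Dana Bakker's interest in Northgate Holdings Ltd, giving 75% + 25% = 100%.
Chain via Meridian Pharma AG → Cobalt Energy Co. → Granite Foods Inc. (R1): 100% × 35% × 48% × 27% = 4.536% of Fairlane Manufacturing Inc.
Chain via Northgate Holdings Ltd → Beacon Partners LP → Harbor Mining NL (R1): 100% × 83% × 67% × 18% = 10.0098% of Fairlane Manufacturing Inc.
Aggregating (R2): 4.536% + 10.0098% = 14.5458%.
14.5458% exceeds the 10% threshold, so Chloe is a related party to Fairlane Manufacturing Inc.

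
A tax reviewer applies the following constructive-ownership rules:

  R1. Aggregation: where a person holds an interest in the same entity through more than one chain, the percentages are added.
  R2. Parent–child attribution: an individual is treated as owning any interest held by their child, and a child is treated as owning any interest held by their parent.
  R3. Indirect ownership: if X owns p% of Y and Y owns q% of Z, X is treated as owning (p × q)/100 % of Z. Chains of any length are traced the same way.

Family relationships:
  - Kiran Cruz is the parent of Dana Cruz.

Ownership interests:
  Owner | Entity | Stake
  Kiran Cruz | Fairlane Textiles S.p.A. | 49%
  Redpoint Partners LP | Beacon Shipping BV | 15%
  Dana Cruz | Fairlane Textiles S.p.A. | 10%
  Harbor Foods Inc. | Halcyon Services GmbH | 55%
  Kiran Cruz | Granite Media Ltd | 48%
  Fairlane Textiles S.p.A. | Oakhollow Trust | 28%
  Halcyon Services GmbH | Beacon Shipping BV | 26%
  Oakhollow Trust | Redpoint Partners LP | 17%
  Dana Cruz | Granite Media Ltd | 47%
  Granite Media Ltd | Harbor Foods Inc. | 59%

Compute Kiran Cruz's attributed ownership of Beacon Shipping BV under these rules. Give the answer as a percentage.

8.43641%

By parent–child attribution (R2), Kiran Cruz is treated as also owning Dana Cruz's interest in Fairlane Textiles S.p.A, giving 49% + 10% = 59%.
By parent–child attribution (R2), Kiran Cruz is treated as also owning Dana Cruz's interest in Granite Media Ltd, giving 48% + 47% = 95%.
Chain via Fairlane Textiles S.p.A. → Oakhollow Trust → Redpoint Partners LP (R3): 59% × 28% × 17% × 15% = 0.42126% of Beacon Shipping BV.
Chain via Granite Media Ltd → Harbor Foods Inc. → Halcyon Services GmbH (R3): 95% × 59% × 55% × 26% = 8.01515% of Beacon Shipping BV.
Aggregating (R1): 0.42126% + 8.01515% = 8.43641%.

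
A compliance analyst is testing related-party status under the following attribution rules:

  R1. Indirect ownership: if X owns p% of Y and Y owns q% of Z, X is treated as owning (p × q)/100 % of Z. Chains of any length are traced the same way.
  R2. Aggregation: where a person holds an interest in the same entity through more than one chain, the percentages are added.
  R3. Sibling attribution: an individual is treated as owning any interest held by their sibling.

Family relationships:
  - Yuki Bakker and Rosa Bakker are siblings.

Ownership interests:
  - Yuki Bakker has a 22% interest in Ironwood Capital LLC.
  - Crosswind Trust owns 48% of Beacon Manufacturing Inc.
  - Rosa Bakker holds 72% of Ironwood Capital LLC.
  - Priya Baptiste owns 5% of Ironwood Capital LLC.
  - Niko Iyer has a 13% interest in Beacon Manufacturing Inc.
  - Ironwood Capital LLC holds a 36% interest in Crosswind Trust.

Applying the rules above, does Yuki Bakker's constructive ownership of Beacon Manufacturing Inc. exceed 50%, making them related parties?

No

By sibling attribution (R3), Yuki Bakker is treated as also owning Rosa Bakker's interest in Ironwood Capital LLC, giving 22% + 72% = 94%.
Chain via Ironwood Capital LLC → Crosswind Trust (R1): 94% × 36% × 48% = 16.2432% of Beacon Manufacturing Inc.
16.2432% does not exceed the 50% threshold, so Yuki is not a related party to Beacon Manufacturing Inc.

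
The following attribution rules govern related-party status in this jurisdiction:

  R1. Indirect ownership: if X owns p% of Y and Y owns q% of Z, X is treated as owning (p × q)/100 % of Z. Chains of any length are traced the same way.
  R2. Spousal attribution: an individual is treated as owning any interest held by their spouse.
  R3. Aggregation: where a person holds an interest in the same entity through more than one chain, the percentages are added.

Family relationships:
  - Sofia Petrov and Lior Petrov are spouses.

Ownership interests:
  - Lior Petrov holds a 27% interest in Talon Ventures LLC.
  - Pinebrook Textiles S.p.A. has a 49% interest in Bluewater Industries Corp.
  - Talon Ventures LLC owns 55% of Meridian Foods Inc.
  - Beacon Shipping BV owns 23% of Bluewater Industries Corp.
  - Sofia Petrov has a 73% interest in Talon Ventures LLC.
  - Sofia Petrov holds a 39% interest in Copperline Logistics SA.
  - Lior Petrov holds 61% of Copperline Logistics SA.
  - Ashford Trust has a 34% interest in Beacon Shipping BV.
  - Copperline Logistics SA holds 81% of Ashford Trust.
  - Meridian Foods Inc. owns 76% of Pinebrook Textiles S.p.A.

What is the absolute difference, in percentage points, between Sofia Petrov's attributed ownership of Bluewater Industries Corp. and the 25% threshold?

1.8162

By spousal attribution (R2), Sofia Petrov is treated as also owning Lior Petrov's interest in Talon Ventures LLC, giving 73% + 27% = 100%.
By spousal attribution (R2), Sofia Petrov is treated as also owning Lior Petrov's interest in Copperline Logistics SA, giving 39% + 61% = 100%.
Chain via Talon Ventures LLC → Meridian Foods Inc. → Pinebrook Textiles S.p.A. (R1): 100% × 55% × 76% × 49% = 20.482% of Bluewater Industries Corp.
Chain via Copperline Logistics SA → Ashford Trust → Beacon Shipping BV (R1): 100% × 81% × 34% × 23% = 6.3342% of Bluewater Industries Corp.
Aggregating (R3): 20.482% + 6.3342% = 26.8162%.
26.8162% exceeds the 25% threshold by 1.8162 percentage points.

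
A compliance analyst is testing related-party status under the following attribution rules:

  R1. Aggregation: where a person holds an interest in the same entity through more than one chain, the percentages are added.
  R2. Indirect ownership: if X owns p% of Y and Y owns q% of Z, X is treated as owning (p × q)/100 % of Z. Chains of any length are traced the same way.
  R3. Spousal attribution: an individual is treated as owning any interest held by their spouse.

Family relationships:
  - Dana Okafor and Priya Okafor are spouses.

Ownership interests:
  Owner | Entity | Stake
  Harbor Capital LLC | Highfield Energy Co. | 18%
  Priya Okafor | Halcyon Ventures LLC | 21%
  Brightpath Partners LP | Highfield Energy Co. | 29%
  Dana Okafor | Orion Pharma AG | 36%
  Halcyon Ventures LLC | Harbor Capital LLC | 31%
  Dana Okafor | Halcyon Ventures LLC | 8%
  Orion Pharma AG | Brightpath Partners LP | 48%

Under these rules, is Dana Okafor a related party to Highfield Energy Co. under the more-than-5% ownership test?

By spousal attribution (R3), Dana Okafor is treated as also owning Priya Okafor's interest in Halcyon Ventures LLC, giving 8% + 21% = 29%.
Chain via Halcyon Ventures LLC → Harbor Capital LLC (R2): 29% × 31% × 18% = 1.6182% of Highfield Energy Co.
Chain via Orion Pharma AG → Brightpath Partners LP (R2): 36% × 48% × 29% = 5.0112% of Highfield Energy Co.
Aggregating (R1): 1.6182% + 5.0112% = 6.6294%.
6.6294% exceeds the 5% threshold, so Dana is a related party to Highfield Energy Co.

Yes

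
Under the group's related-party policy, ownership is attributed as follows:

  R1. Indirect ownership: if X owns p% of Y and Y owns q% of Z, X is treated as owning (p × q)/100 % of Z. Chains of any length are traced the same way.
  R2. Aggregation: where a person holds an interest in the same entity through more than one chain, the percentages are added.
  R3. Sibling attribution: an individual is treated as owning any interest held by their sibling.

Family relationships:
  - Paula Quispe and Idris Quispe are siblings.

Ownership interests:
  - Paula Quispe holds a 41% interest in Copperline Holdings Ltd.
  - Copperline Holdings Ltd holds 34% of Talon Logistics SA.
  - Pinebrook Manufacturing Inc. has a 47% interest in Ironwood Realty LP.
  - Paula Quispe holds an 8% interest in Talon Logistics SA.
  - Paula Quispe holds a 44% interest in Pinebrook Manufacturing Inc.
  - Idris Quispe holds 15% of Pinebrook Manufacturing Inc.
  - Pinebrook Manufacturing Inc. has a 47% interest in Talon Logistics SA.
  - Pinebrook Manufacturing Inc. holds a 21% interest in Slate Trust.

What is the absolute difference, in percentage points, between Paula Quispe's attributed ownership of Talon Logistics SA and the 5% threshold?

44.67

By sibling attribution (R3), Paula Quispe is treated as also owning Idris Quispe's interest in Pinebrook Manufacturing Inc, giving 44% + 15% = 59%.
Chain via Copperline Holdings Ltd (R1): 41% × 34% = 13.94% of Talon Logistics SA.
Chain via Pinebrook Manufacturing Inc. (R1): 59% × 47% = 27.73% of Talon Logistics SA.
Direct interest in Talon Logistics SA: 8%.
Aggregating (R2): 13.94% + 27.73% + 8% = 49.67%.
49.67% exceeds the 5% threshold by 44.67 percentage points.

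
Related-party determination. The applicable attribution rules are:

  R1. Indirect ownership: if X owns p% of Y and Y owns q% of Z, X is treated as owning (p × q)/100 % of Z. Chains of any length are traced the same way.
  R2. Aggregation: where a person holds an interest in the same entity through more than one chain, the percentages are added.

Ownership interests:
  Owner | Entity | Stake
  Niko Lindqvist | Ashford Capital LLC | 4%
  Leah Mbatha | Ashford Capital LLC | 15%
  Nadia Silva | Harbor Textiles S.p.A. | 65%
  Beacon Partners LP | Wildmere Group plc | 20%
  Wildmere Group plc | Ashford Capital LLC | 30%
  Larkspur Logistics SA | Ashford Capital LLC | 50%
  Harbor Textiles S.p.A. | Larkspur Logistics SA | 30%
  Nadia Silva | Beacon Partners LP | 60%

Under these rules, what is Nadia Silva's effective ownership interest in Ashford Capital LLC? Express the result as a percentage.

13.35%

Chain via Beacon Partners LP → Wildmere Group plc (R1): 60% × 20% × 30% = 3.6% of Ashford Capital LLC.
Chain via Harbor Textiles S.p.A. → Larkspur Logistics SA (R1): 65% × 30% × 50% = 9.75% of Ashford Capital LLC.
Aggregating (R2): 3.6% + 9.75% = 13.35%.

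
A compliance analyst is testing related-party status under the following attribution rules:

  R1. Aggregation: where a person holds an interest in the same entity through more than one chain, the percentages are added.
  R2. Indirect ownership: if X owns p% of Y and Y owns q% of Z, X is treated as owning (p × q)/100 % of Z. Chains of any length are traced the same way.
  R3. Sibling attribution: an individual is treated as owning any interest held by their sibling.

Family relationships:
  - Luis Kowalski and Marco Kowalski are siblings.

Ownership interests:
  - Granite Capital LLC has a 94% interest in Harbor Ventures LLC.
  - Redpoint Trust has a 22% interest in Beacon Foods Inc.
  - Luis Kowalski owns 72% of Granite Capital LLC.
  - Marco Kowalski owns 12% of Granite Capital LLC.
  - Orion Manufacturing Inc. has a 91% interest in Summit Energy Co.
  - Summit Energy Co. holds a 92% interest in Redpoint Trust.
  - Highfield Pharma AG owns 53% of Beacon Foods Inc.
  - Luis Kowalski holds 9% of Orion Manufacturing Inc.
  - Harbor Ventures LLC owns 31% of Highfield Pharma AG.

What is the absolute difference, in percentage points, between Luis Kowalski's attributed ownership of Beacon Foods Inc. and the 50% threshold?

By sibling attribution (R3), Luis Kowalski is treated as also owning Marco Kowalski's interest in Granite Capital LLC, giving 72% + 12% = 84%.
Chain via Granite Capital LLC → Harbor Ventures LLC → Highfield Pharma AG (R2): 84% × 94% × 31% × 53% = 12.973128% of Beacon Foods Inc.
Chain via Orion Manufacturing Inc. → Summit Energy Co. → Redpoint Trust (R2): 9% × 91% × 92% × 22% = 1.657656% of Beacon Foods Inc.
Aggregating (R1): 12.973128% + 1.657656% = 14.630784%.
14.630784% falls short of the 50% threshold by 35.369216 percentage points.

35.369216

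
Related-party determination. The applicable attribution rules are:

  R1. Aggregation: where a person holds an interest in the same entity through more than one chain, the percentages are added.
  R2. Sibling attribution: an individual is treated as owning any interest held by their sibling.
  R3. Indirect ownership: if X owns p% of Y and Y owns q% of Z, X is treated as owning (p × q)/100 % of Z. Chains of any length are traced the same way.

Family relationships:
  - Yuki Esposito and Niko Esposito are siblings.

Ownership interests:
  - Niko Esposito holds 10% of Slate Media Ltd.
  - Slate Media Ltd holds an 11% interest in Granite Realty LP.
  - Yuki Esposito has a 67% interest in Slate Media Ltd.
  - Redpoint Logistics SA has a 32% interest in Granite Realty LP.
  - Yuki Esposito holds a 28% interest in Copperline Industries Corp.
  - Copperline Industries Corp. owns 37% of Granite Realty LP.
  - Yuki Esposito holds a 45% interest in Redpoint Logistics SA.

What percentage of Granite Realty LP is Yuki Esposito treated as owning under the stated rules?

By sibling attribution (R2), Yuki Esposito is treated as also owning Niko Esposito's interest in Slate Media Ltd, giving 67% + 10% = 77%.
Chain via Copperline Industries Corp. (R3): 28% × 37% = 10.36% of Granite Realty LP.
Chain via Slate Media Ltd (R3): 77% × 11% = 8.47% of Granite Realty LP.
Chain via Redpoint Logistics SA (R3): 45% × 32% = 14.4% of Granite Realty LP.
Aggregating (R1): 10.36% + 8.47% + 14.4% = 33.23%.

33.23%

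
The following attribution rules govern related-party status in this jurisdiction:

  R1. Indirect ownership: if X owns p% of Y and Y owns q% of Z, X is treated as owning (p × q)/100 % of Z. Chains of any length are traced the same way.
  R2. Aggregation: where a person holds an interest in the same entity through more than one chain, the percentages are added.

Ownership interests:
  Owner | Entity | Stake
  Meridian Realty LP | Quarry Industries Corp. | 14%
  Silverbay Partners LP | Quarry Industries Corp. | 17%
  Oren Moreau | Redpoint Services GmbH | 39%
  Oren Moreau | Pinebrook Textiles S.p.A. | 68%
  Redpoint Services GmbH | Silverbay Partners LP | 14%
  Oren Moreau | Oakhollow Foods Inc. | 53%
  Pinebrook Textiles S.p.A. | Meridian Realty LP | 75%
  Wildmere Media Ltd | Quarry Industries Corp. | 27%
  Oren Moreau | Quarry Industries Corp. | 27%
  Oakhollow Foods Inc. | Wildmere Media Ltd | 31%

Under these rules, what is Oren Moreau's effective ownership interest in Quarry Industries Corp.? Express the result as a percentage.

39.5043%

Chain via Pinebrook Textiles S.p.A. → Meridian Realty LP (R1): 68% × 75% × 14% = 7.14% of Quarry Industries Corp.
Chain via Redpoint Services GmbH → Silverbay Partners LP (R1): 39% × 14% × 17% = 0.9282% of Quarry Industries Corp.
Chain via Oakhollow Foods Inc. → Wildmere Media Ltd (R1): 53% × 31% × 27% = 4.4361% of Quarry Industries Corp.
Direct interest in Quarry Industries Corp: 27%.
Aggregating (R2): 7.14% + 0.9282% + 4.4361% + 27% = 39.5043%.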